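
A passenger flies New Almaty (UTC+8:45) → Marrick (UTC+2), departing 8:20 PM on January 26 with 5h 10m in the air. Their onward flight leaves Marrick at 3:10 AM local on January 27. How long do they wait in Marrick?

Convert departure to UTC: 8:20 PM − 8:45 = 11:35 AM UTC on Jan 26.
Add 5 hours and 10 minutes flight time → 4:45 PM UTC.
Marrick is UTC+2:00, so local arrival = 4:45 PM + 2:00 = 6:45 PM on Jan 26.
Layover = 3:10 AM − 6:45 PM (+1 day) = 8 hours 25 minutes.

8 hours 25 minutes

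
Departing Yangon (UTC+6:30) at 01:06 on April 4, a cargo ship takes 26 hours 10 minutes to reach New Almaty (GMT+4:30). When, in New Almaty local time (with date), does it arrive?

Convert departure to UTC: 01:06 − 6:30 = 18:36 UTC on Apr 3.
Add 26 hours 10 minutes travel time → 20:46 UTC (Apr 4).
New Almaty is UTC+4:30, so local arrival = 20:46 + 4:30 = 01:16 on Apr 5.

01:16 on April 5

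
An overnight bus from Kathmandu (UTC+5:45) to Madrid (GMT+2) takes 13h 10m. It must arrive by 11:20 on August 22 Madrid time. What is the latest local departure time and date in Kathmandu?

Target arrival in UTC: 11:20 − 2:00 = 09:20 on Aug 22.
Subtract 13 hours and 10 minutes → departure 20:10 UTC on Aug 21.
Kathmandu is UTC+5:45: 20:10 + 5:45 = 01:55 on Aug 22.

01:55 on Aug 22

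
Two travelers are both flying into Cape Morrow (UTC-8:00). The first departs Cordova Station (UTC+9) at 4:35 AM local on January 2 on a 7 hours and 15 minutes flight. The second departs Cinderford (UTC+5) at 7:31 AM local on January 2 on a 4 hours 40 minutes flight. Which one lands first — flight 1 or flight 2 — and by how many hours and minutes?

Flight 1 in UTC: 4:35 AM − 9:00 = 7:35 PM on Jan 1.
+7 hours and 15 minutes → arrive 2:50 AM UTC on Jan 2.
Flight 2 in UTC: 7:31 AM − 5:00 = 2:31 AM on Jan 2.
+4 hours and 40 minutes → arrive 7:11 AM UTC on Jan 2.
Flight 1 lands earlier by 4 hours 21 minutes.

the first, by 4 hours 21 minutes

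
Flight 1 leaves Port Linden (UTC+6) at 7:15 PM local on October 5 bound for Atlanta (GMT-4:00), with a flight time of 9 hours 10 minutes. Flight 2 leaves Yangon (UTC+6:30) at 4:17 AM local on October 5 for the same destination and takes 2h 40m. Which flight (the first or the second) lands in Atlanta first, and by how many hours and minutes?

Flight 1 in UTC: 7:15 PM − 6:00 = 1:15 PM on Oct 5.
+9 hours 10 minutes → arrive 10:25 PM UTC on Oct 5.
Flight 2 in UTC: 4:17 AM − 6:30 = 9:47 PM on Oct 4.
+2 hours and 40 minutes → arrive 12:27 AM UTC on Oct 5.
Flight 2 lands earlier by 21 hours 58 minutes.

the second, by 21 hours 58 minutes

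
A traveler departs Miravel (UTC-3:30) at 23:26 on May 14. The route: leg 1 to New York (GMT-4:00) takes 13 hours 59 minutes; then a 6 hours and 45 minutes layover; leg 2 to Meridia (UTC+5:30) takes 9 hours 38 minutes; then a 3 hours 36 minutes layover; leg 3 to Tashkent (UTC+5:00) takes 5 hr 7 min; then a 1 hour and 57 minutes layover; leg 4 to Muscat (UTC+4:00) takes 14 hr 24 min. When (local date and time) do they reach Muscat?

14:22 on May 17

Convert departure to UTC: 23:26 + 3:30 = 02:56 UTC on May 15.
Add 13 hours and 59 minutes leg 1 → 16:55 UTC.
Add 6 hours and 45 minutes layover in New York → 23:40 UTC.
Add 9 hours 38 minutes leg 2 → 09:18 UTC (May 16).
Add 3 hours and 36 minutes layover in Meridia → 12:54 UTC.
Add 5 hours 7 minutes leg 3 → 18:01 UTC.
Add 1 hour 57 minutes layover in Tashkent → 19:58 UTC.
Add 14 hours and 24 minutes leg 4 → 10:22 UTC (May 17).
Muscat is UTC+4:00, so local arrival = 10:22 + 4:00 = 14:22 on May 17.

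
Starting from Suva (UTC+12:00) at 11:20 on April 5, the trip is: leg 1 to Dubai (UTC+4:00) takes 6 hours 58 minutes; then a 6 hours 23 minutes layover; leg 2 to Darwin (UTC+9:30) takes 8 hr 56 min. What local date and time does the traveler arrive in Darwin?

07:07 on Apr 6

Convert departure to UTC: 11:20 − 12:00 = 23:20 UTC on Apr 4.
Add 6 hours 58 minutes leg 1 → 06:18 UTC (Apr 5).
Add 6 hours 23 minutes layover in Dubai → 12:41 UTC.
Add 8 hours and 56 minutes leg 2 → 21:37 UTC.
Darwin is UTC+9:30, so local arrival = 21:37 + 9:30 = 07:07 on Apr 6.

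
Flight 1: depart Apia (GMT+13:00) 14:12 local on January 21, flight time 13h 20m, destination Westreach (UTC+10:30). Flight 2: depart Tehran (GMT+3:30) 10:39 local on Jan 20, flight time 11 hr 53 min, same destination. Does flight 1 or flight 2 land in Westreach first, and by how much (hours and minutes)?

Flight 1 in UTC: 14:12 − 13:00 = 01:12 on Jan 21.
+13 hours 20 minutes → arrive 14:32 UTC on Jan 21.
Flight 2 in UTC: 10:39 − 3:30 = 07:09 on Jan 20.
+11 hours 53 minutes → arrive 19:02 UTC on Jan 20.
Flight 2 lands earlier by 19 hours 30 minutes.

the second, by 19 hours 30 minutes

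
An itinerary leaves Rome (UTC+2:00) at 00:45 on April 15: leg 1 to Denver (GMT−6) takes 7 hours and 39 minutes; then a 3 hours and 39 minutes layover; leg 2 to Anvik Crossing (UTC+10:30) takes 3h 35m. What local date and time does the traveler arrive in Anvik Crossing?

00:08 on April 16

Convert departure to UTC: 00:45 − 2:00 = 22:45 UTC on Apr 14.
Add 7 hours and 39 minutes leg 1 → 06:24 UTC (Apr 15).
Add 3 hours 39 minutes layover in Denver → 10:03 UTC.
Add 3 hours and 35 minutes leg 2 → 13:38 UTC.
Anvik Crossing is UTC+10:30, so local arrival = 13:38 + 10:30 = 00:08 on Apr 16.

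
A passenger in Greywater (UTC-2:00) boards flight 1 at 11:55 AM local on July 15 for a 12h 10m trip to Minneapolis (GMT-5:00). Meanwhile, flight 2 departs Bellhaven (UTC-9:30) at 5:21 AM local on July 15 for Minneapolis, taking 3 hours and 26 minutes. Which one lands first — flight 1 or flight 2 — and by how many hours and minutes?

Flight 1 in UTC: 11:55 AM + 2:00 = 1:55 PM on Jul 15.
+12 hours and 10 minutes → arrive 2:05 AM UTC on Jul 16.
Flight 2 in UTC: 5:21 AM + 9:30 = 2:51 PM on Jul 15.
+3 hours and 26 minutes → arrive 6:17 PM UTC on Jul 15.
Flight 2 lands earlier by 7 hours 48 minutes.

the second, by 7 hours 48 minutes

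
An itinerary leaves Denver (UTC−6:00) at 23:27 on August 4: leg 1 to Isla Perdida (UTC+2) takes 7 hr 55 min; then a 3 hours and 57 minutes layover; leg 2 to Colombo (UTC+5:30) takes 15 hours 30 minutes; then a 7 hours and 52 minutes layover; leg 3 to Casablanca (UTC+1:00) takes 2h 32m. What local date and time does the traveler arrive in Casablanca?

20:13 on August 6

Convert departure to UTC: 23:27 + 6:00 = 05:27 UTC on Aug 5.
Add 7 hours and 55 minutes leg 1 → 13:22 UTC.
Add 3 hours and 57 minutes layover in Isla Perdida → 17:19 UTC.
Add 15 hours 30 minutes leg 2 → 08:49 UTC (Aug 6).
Add 7 hours 52 minutes layover in Colombo → 16:41 UTC.
Add 2 hours and 32 minutes leg 3 → 19:13 UTC.
Casablanca is UTC+1:00, so local arrival = 19:13 + 1:00 = 20:13 on Aug 6.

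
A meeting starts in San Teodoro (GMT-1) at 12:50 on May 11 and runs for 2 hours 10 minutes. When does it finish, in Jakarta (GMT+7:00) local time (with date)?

Jakarta is 8:00 ahead of San Teodoro.
After 2 hours and 10 minutes it is 15:00 in San Teodoro.
Shift by the zone difference: 15:00 + 8:00 = 23:00 on May 11 in Jakarta.

23:00 on May 11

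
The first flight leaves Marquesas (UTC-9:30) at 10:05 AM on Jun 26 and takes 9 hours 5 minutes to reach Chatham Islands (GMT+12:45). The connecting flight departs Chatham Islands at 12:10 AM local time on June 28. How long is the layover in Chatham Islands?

Convert departure to UTC: 10:05 AM + 9:30 = 7:35 PM UTC on Jun 26.
Add 9 hours and 5 minutes flight time → 4:40 AM UTC (Jun 27).
Chatham Islands is UTC+12:45, so local arrival = 4:40 AM + 12:45 = 5:25 PM on Jun 27.
Layover = 12:10 AM − 5:25 PM (+1 day) = 6 hours 45 minutes.

6 hours 45 minutes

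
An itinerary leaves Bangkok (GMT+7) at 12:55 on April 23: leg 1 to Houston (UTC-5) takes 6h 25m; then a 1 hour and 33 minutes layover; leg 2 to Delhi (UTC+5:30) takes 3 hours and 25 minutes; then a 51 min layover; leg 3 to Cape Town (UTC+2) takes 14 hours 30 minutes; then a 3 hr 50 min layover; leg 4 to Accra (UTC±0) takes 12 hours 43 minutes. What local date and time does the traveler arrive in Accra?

01:12 on Apr 25

Convert departure to UTC: 12:55 − 7:00 = 05:55 UTC on Apr 23.
Add 6 hours and 25 minutes leg 1 → 12:20 UTC.
Add 1 hour 33 minutes layover in Houston → 13:53 UTC.
Add 3 hours 25 minutes leg 2 → 17:18 UTC.
Add 51 minutes layover in Delhi → 18:09 UTC.
Add 14 hours 30 minutes leg 3 → 08:39 UTC (Apr 24).
Add 3 hours and 50 minutes layover in Cape Town → 12:29 UTC.
Add 12 hours and 43 minutes leg 4 → 01:12 UTC (Apr 25).
Accra is UTC+0, so local arrival is the same: 01:12 on Apr 25.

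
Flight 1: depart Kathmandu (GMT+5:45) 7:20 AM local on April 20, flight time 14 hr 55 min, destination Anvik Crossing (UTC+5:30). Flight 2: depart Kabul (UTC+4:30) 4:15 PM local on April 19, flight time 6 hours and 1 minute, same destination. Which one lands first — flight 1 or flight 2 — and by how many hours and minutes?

the second, by 22 hours 44 minutes

Flight 1 in UTC: 7:20 AM − 5:45 = 1:35 AM on Apr 20.
+14 hours and 55 minutes → arrive 4:30 PM UTC on Apr 20.
Flight 2 in UTC: 4:15 PM − 4:30 = 11:45 AM on Apr 19.
+6 hours and 1 minute → arrive 5:46 PM UTC on Apr 19.
Flight 2 lands earlier by 22 hours 44 minutes.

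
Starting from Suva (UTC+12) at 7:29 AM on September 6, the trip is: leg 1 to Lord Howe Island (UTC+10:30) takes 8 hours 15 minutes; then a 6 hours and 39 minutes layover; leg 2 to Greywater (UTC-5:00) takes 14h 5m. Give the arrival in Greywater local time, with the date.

Convert departure to UTC: 7:29 AM − 12:00 = 7:29 PM UTC on Sep 5.
Add 8 hours and 15 minutes leg 1 → 3:44 AM UTC (Sep 6).
Add 6 hours 39 minutes layover in Lord Howe Island → 10:23 AM UTC.
Add 14 hours 5 minutes leg 2 → 12:28 AM UTC (Sep 7).
Greywater is UTC−5:00, so local arrival = 12:28 AM − 5:00 = 7:28 PM on Sep 6.

7:28 PM on September 6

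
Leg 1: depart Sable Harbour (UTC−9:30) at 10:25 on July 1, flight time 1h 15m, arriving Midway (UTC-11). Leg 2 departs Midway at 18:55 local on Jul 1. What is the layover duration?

Convert departure to UTC: 10:25 + 9:30 = 19:55 UTC on Jul 1.
Add 1 hour 15 minutes flight time → 21:10 UTC.
Midway is UTC−11:00, so local arrival = 21:10 − 11:00 = 10:10 on Jul 1.
Layover = 18:55 − 10:10 = 8 hours 45 minutes.

8 hours 45 minutes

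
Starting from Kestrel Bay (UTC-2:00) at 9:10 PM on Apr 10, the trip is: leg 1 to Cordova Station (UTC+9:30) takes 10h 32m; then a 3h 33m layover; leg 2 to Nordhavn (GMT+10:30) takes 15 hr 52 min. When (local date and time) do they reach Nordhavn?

Convert departure to UTC: 9:10 PM + 2:00 = 11:10 PM UTC on Apr 10.
Add 10 hours and 32 minutes leg 1 → 9:42 AM UTC (Apr 11).
Add 3 hours and 33 minutes layover in Cordova Station → 1:15 PM UTC.
Add 15 hours and 52 minutes leg 2 → 5:07 AM UTC (Apr 12).
Nordhavn is UTC+10:30, so local arrival = 5:07 AM + 10:30 = 3:37 PM on Apr 12.

3:37 PM on Apr 12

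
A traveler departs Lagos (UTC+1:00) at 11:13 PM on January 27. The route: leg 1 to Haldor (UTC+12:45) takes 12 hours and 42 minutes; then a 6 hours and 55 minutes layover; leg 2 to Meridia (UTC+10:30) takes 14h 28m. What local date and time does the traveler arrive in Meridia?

6:48 PM on January 29

Convert departure to UTC: 11:13 PM − 1:00 = 10:13 PM UTC on Jan 27.
Add 12 hours and 42 minutes leg 1 → 10:55 AM UTC (Jan 28).
Add 6 hours 55 minutes layover in Haldor → 5:50 PM UTC.
Add 14 hours 28 minutes leg 2 → 8:18 AM UTC (Jan 29).
Meridia is UTC+10:30, so local arrival = 8:18 AM + 10:30 = 6:48 PM on Jan 29.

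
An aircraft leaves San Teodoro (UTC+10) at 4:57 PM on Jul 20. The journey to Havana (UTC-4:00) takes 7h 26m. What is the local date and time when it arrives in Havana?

Convert departure to UTC: 4:57 PM − 10:00 = 6:57 AM UTC on Jul 20.
Add 7 hours 26 minutes travel time → 2:23 PM UTC.
Havana is UTC−4:00, so local arrival = 2:23 PM − 4:00 = 10:23 AM on Jul 20.

10:23 AM on Jul 20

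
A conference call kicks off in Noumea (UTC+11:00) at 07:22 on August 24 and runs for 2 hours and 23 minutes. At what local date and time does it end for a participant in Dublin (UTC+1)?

Dublin is 10:00 behind Noumea.
After 2 hours 23 minutes it is 09:45 in Noumea.
Shift by the zone difference: 09:45 − 10:00 = 23:45 on Aug 23 in Dublin.

23:45 on August 23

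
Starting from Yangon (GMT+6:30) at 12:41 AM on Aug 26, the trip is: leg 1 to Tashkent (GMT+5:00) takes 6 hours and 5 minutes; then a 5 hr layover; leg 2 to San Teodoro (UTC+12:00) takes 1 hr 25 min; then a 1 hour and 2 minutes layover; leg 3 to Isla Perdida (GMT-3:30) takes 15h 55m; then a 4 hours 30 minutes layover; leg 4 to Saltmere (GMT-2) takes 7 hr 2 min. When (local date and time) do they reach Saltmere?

Convert departure to UTC: 12:41 AM − 6:30 = 6:11 PM UTC on Aug 25.
Add 6 hours 5 minutes leg 1 → 12:16 AM UTC (Aug 26).
Add 5 hours layover in Tashkent → 5:16 AM UTC.
Add 1 hour 25 minutes leg 2 → 6:41 AM UTC.
Add 1 hour and 2 minutes layover in San Teodoro → 7:43 AM UTC.
Add 15 hours 55 minutes leg 3 → 11:38 PM UTC.
Add 4 hours and 30 minutes layover in Isla Perdida → 4:08 AM UTC (Aug 27).
Add 7 hours 2 minutes leg 4 → 11:10 AM UTC.
Saltmere is UTC−2:00, so local arrival = 11:10 AM − 2:00 = 9:10 AM on Aug 27.

9:10 AM on August 27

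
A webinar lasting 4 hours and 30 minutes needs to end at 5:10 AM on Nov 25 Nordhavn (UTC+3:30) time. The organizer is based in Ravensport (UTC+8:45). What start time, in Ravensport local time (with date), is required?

Target end time in UTC: 5:10 AM − 3:30 = 1:40 AM on Nov 25.
Subtract 4 hours 30 minutes → start 9:10 PM UTC on Nov 24.
Ravensport is UTC+8:45: 9:10 PM + 8:45 = 5:55 AM on Nov 25.

5:55 AM on November 25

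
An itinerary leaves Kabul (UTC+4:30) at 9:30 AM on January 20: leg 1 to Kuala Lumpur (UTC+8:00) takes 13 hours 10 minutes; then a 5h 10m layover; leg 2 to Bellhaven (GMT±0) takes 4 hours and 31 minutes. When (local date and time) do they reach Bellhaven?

Convert departure to UTC: 9:30 AM − 4:30 = 5:00 AM UTC on Jan 20.
Add 13 hours 10 minutes leg 1 → 6:10 PM UTC.
Add 5 hours and 10 minutes layover in Kuala Lumpur → 11:20 PM UTC.
Add 4 hours and 31 minutes leg 2 → 3:51 AM UTC (Jan 21).
Bellhaven is UTC+0, so local arrival is the same: 3:51 AM on Jan 21.

3:51 AM on January 21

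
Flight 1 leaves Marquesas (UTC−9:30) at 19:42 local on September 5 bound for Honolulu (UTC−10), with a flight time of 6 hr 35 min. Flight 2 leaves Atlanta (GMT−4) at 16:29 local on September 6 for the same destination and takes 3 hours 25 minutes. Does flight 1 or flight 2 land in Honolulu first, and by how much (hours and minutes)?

the first, by 12 hours 7 minutes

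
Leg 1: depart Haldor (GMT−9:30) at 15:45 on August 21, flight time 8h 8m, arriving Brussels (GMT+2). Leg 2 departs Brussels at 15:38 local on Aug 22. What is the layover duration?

Convert departure to UTC: 15:45 + 9:30 = 01:15 UTC on Aug 22.
Add 8 hours and 8 minutes flight time → 09:23 UTC.
Brussels is UTC+2:00, so local arrival = 09:23 + 2:00 = 11:23 on Aug 22.
Layover = 15:38 − 11:23 = 4 hours 15 minutes.

4 hours 15 minutes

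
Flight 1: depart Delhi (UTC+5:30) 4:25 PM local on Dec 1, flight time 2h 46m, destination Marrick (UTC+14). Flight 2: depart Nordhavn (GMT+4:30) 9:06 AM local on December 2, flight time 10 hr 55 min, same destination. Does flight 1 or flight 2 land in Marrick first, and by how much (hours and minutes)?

the first, by 25 hours 50 minutes

Flight 1 in UTC: 4:25 PM − 5:30 = 10:55 AM on Dec 1.
+2 hours 46 minutes → arrive 1:41 PM UTC on Dec 1.
Flight 2 in UTC: 9:06 AM − 4:30 = 4:36 AM on Dec 2.
+10 hours and 55 minutes → arrive 3:31 PM UTC on Dec 2.
Flight 1 lands earlier by 25 hours 50 minutes.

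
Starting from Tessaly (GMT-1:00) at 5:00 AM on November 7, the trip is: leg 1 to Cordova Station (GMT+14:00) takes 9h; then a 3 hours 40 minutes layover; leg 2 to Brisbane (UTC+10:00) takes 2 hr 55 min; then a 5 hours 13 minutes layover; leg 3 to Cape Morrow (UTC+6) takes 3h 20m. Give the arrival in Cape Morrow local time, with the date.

12:08 PM on November 8

Convert departure to UTC: 5:00 AM + 1:00 = 6:00 AM UTC on Nov 7.
Add 9 hours leg 1 → 3:00 PM UTC.
Add 3 hours 40 minutes layover in Cordova Station → 6:40 PM UTC.
Add 2 hours and 55 minutes leg 2 → 9:35 PM UTC.
Add 5 hours 13 minutes layover in Brisbane → 2:48 AM UTC (Nov 8).
Add 3 hours 20 minutes leg 3 → 6:08 AM UTC.
Cape Morrow is UTC+6:00, so local arrival = 6:08 AM + 6:00 = 12:08 PM on Nov 8.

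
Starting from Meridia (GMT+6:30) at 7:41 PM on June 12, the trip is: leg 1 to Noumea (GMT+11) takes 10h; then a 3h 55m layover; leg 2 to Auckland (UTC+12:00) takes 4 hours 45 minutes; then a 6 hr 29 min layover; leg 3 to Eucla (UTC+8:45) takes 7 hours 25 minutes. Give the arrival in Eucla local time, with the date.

Convert departure to UTC: 7:41 PM − 6:30 = 1:11 PM UTC on Jun 12.
Add 10 hours leg 1 → 11:11 PM UTC.
Add 3 hours 55 minutes layover in Noumea → 3:06 AM UTC (Jun 13).
Add 4 hours and 45 minutes leg 2 → 7:51 AM UTC.
Add 6 hours and 29 minutes layover in Auckland → 2:20 PM UTC.
Add 7 hours 25 minutes leg 3 → 9:45 PM UTC.
Eucla is UTC+8:45, so local arrival = 9:45 PM + 8:45 = 6:30 AM on Jun 14.

6:30 AM on June 14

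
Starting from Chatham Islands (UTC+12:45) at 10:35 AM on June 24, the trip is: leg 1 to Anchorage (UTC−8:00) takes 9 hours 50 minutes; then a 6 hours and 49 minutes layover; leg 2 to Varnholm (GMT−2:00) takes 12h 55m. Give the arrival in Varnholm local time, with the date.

1:24 AM on June 25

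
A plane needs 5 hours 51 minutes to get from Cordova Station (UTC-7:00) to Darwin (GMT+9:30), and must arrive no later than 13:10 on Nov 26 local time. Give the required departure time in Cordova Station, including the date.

14:49 on Nov 25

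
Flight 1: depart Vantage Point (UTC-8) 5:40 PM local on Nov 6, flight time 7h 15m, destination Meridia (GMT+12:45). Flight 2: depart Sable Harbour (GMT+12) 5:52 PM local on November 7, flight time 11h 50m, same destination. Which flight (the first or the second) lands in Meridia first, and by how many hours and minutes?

the first, by 8 hours 47 minutes

Flight 1 in UTC: 5:40 PM + 8:00 = 1:40 AM on Nov 7.
+7 hours and 15 minutes → arrive 8:55 AM UTC on Nov 7.
Flight 2 in UTC: 5:52 PM − 12:00 = 5:52 AM on Nov 7.
+11 hours and 50 minutes → arrive 5:42 PM UTC on Nov 7.
Flight 1 lands earlier by 8 hours 47 minutes.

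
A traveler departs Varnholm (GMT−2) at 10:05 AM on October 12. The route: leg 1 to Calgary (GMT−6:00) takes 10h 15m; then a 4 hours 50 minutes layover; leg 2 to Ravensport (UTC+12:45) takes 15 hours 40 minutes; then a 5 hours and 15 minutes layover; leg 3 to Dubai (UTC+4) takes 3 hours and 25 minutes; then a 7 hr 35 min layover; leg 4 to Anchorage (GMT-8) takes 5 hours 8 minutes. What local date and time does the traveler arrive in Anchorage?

8:13 AM on Oct 14

Convert departure to UTC: 10:05 AM + 2:00 = 12:05 PM UTC on Oct 12.
Add 10 hours 15 minutes leg 1 → 10:20 PM UTC.
Add 4 hours 50 minutes layover in Calgary → 3:10 AM UTC (Oct 13).
Add 15 hours 40 minutes leg 2 → 6:50 PM UTC.
Add 5 hours and 15 minutes layover in Ravensport → 12:05 AM UTC (Oct 14).
Add 3 hours 25 minutes leg 3 → 3:30 AM UTC.
Add 7 hours 35 minutes layover in Dubai → 11:05 AM UTC.
Add 5 hours and 8 minutes leg 4 → 4:13 PM UTC.
Anchorage is UTC−8:00, so local arrival = 4:13 PM − 8:00 = 8:13 AM on Oct 14.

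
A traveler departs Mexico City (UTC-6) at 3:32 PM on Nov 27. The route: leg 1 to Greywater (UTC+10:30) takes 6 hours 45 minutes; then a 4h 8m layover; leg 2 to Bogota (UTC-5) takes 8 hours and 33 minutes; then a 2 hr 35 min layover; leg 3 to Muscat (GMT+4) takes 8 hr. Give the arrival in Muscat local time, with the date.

Convert departure to UTC: 3:32 PM + 6:00 = 9:32 PM UTC on Nov 27.
Add 6 hours and 45 minutes leg 1 → 4:17 AM UTC (Nov 28).
Add 4 hours and 8 minutes layover in Greywater → 8:25 AM UTC.
Add 8 hours and 33 minutes leg 2 → 4:58 PM UTC.
Add 2 hours and 35 minutes layover in Bogota → 7:33 PM UTC.
Add 8 hours leg 3 → 3:33 AM UTC (Nov 29).
Muscat is UTC+4:00, so local arrival = 3:33 AM + 4:00 = 7:33 AM on Nov 29.

7:33 AM on November 29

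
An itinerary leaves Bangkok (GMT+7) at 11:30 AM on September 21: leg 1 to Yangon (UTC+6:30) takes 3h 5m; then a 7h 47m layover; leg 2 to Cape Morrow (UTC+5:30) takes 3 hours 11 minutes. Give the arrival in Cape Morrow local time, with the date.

12:03 AM on Sep 22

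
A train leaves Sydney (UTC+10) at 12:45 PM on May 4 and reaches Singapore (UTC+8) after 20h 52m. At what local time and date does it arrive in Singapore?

7:37 AM on May 5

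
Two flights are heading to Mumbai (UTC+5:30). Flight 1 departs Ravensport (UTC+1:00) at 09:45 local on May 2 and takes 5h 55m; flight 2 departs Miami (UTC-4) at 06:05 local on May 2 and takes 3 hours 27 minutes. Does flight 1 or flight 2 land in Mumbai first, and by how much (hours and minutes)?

the second, by 1 hour 8 minutes

Flight 1 in UTC: 09:45 − 1:00 = 08:45 on May 2.
+5 hours 55 minutes → arrive 14:40 UTC on May 2.
Flight 2 in UTC: 06:05 + 4:00 = 10:05 on May 2.
+3 hours and 27 minutes → arrive 13:32 UTC on May 2.
Flight 2 lands earlier by 1 hour 8 minutes.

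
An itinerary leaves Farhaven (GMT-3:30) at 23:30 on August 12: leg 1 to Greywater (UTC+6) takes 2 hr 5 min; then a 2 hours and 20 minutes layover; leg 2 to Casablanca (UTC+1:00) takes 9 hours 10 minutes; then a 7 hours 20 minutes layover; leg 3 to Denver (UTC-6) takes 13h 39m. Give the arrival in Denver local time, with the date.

Convert departure to UTC: 23:30 + 3:30 = 03:00 UTC on Aug 13.
Add 2 hours 5 minutes leg 1 → 05:05 UTC.
Add 2 hours and 20 minutes layover in Greywater → 07:25 UTC.
Add 9 hours and 10 minutes leg 2 → 16:35 UTC.
Add 7 hours 20 minutes layover in Casablanca → 23:55 UTC.
Add 13 hours 39 minutes leg 3 → 13:34 UTC (Aug 14).
Denver is UTC−6:00, so local arrival = 13:34 − 6:00 = 07:34 on Aug 14.

07:34 on Aug 14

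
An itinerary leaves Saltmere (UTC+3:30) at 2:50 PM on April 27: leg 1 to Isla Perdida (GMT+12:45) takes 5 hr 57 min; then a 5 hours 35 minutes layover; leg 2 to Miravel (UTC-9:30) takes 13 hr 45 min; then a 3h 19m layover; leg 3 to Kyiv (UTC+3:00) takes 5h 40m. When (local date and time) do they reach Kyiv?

Convert departure to UTC: 2:50 PM − 3:30 = 11:20 AM UTC on Apr 27.
Add 5 hours and 57 minutes leg 1 → 5:17 PM UTC.
Add 5 hours 35 minutes layover in Isla Perdida → 10:52 PM UTC.
Add 13 hours 45 minutes leg 2 → 12:37 PM UTC (Apr 28).
Add 3 hours and 19 minutes layover in Miravel → 3:56 PM UTC.
Add 5 hours and 40 minutes leg 3 → 9:36 PM UTC.
Kyiv is UTC+3:00, so local arrival = 9:36 PM + 3:00 = 12:36 AM on Apr 29.

12:36 AM on Apr 29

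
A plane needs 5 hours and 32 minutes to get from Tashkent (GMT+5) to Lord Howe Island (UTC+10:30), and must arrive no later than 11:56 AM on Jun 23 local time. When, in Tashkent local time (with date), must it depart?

12:54 AM on Jun 23

Target arrival in UTC: 11:56 AM − 10:30 = 1:26 AM on Jun 23.
Subtract 5 hours 32 minutes → departure 7:54 PM UTC on Jun 22.
Tashkent is UTC+5:00: 7:54 PM + 5:00 = 12:54 AM on Jun 23.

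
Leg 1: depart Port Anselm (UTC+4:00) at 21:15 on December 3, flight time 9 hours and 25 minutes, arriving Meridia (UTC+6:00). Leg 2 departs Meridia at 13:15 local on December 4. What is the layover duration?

4 hours 35 minutes

Convert departure to UTC: 21:15 − 4:00 = 17:15 UTC on Dec 3.
Add 9 hours and 25 minutes flight time → 02:40 UTC (Dec 4).
Meridia is UTC+6:00, so local arrival = 02:40 + 6:00 = 08:40 on Dec 4.
Layover = 13:15 − 08:40 = 4 hours 35 minutes.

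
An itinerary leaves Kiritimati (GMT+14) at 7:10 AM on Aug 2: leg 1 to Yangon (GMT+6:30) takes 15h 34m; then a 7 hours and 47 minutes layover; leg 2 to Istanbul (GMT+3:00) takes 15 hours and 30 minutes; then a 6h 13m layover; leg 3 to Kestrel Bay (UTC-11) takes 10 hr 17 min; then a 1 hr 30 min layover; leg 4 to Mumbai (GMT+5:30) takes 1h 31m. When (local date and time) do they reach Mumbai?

9:02 AM on August 4

Convert departure to UTC: 7:10 AM − 14:00 = 5:10 PM UTC on Aug 1.
Add 15 hours 34 minutes leg 1 → 8:44 AM UTC (Aug 2).
Add 7 hours and 47 minutes layover in Yangon → 4:31 PM UTC.
Add 15 hours 30 minutes leg 2 → 8:01 AM UTC (Aug 3).
Add 6 hours 13 minutes layover in Istanbul → 2:14 PM UTC.
Add 10 hours 17 minutes leg 3 → 12:31 AM UTC (Aug 4).
Add 1 hour 30 minutes layover in Kestrel Bay → 2:01 AM UTC.
Add 1 hour 31 minutes leg 4 → 3:32 AM UTC.
Mumbai is UTC+5:30, so local arrival = 3:32 AM + 5:30 = 9:02 AM on Aug 4.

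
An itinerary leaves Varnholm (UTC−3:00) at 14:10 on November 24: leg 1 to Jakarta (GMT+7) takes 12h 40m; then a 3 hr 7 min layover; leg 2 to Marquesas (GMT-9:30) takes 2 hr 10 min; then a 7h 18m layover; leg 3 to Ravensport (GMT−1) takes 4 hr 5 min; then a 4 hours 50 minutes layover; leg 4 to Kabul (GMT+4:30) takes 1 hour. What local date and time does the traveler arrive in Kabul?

Convert departure to UTC: 14:10 + 3:00 = 17:10 UTC on Nov 24.
Add 12 hours 40 minutes leg 1 → 05:50 UTC (Nov 25).
Add 3 hours and 7 minutes layover in Jakarta → 08:57 UTC.
Add 2 hours and 10 minutes leg 2 → 11:07 UTC.
Add 7 hours and 18 minutes layover in Marquesas → 18:25 UTC.
Add 4 hours and 5 minutes leg 3 → 22:30 UTC.
Add 4 hours and 50 minutes layover in Ravensport → 03:20 UTC (Nov 26).
Add 1 hour leg 4 → 04:20 UTC.
Kabul is UTC+4:30, so local arrival = 04:20 + 4:30 = 08:50 on Nov 26.

08:50 on November 26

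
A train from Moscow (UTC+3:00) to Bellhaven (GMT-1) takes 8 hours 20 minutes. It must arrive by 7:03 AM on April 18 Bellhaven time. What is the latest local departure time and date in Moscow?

2:43 AM on Apr 18

Target arrival in UTC: 7:03 AM + 1:00 = 8:03 AM on Apr 18.
Subtract 8 hours 20 minutes → departure 11:43 PM UTC on Apr 17.
Moscow is UTC+3:00: 11:43 PM + 3:00 = 2:43 AM on Apr 18.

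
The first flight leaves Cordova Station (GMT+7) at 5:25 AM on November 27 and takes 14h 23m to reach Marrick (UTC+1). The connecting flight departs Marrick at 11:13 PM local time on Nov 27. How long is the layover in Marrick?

Convert departure to UTC: 5:25 AM − 7:00 = 10:25 PM UTC on Nov 26.
Add 14 hours 23 minutes flight time → 12:48 PM UTC (Nov 27).
Marrick is UTC+1:00, so local arrival = 12:48 PM + 1:00 = 1:48 PM on Nov 27.
Layover = 11:13 PM − 1:48 PM = 9 hours 25 minutes.

9 hours 25 minutes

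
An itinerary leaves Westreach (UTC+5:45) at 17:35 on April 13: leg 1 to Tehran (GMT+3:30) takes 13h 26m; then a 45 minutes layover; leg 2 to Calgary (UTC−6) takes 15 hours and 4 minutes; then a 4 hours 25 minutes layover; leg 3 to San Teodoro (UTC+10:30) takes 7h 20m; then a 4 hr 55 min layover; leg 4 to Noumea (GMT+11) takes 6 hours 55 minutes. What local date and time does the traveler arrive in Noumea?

Convert departure to UTC: 17:35 − 5:45 = 11:50 UTC on Apr 13.
Add 13 hours and 26 minutes leg 1 → 01:16 UTC (Apr 14).
Add 45 minutes layover in Tehran → 02:01 UTC.
Add 15 hours and 4 minutes leg 2 → 17:05 UTC.
Add 4 hours 25 minutes layover in Calgary → 21:30 UTC.
Add 7 hours 20 minutes leg 3 → 04:50 UTC (Apr 15).
Add 4 hours and 55 minutes layover in San Teodoro → 09:45 UTC.
Add 6 hours 55 minutes leg 4 → 16:40 UTC.
Noumea is UTC+11:00, so local arrival = 16:40 + 11:00 = 03:40 on Apr 16.

03:40 on April 16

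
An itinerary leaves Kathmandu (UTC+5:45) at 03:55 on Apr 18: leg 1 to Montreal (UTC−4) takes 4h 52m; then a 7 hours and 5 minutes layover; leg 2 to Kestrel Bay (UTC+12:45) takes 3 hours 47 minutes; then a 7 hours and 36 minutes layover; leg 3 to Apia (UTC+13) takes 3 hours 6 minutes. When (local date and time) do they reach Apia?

Convert departure to UTC: 03:55 − 5:45 = 22:10 UTC on Apr 17.
Add 4 hours and 52 minutes leg 1 → 03:02 UTC (Apr 18).
Add 7 hours and 5 minutes layover in Montreal → 10:07 UTC.
Add 3 hours and 47 minutes leg 2 → 13:54 UTC.
Add 7 hours 36 minutes layover in Kestrel Bay → 21:30 UTC.
Add 3 hours and 6 minutes leg 3 → 00:36 UTC (Apr 19).
Apia is UTC+13:00, so local arrival = 00:36 + 13:00 = 13:36 on Apr 19.

13:36 on April 19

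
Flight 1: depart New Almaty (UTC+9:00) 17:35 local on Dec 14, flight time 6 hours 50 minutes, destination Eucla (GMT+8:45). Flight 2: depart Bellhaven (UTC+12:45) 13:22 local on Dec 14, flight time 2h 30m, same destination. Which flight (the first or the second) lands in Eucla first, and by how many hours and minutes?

the second, by 12 hours 18 minutes

Flight 1 in UTC: 17:35 − 9:00 = 08:35 on Dec 14.
+6 hours 50 minutes → arrive 15:25 UTC on Dec 14.
Flight 2 in UTC: 13:22 − 12:45 = 00:37 on Dec 14.
+2 hours and 30 minutes → arrive 03:07 UTC on Dec 14.
Flight 2 lands earlier by 12 hours 18 minutes.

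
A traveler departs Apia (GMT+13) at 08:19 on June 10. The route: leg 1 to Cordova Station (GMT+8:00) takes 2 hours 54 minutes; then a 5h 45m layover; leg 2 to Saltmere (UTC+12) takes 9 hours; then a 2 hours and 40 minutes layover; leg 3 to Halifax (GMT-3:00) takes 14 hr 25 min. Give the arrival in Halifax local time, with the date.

Convert departure to UTC: 08:19 − 13:00 = 19:19 UTC on Jun 9.
Add 2 hours and 54 minutes leg 1 → 22:13 UTC.
Add 5 hours 45 minutes layover in Cordova Station → 03:58 UTC (Jun 10).
Add 9 hours leg 2 → 12:58 UTC.
Add 2 hours 40 minutes layover in Saltmere → 15:38 UTC.
Add 14 hours 25 minutes leg 3 → 06:03 UTC (Jun 11).
Halifax is UTC−3:00, so local arrival = 06:03 − 3:00 = 03:03 on Jun 11.

03:03 on June 11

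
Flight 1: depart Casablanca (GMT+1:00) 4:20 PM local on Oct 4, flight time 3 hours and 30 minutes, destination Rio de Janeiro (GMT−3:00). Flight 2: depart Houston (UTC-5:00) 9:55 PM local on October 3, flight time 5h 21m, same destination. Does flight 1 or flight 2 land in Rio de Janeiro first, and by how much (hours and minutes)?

Flight 1 in UTC: 4:20 PM − 1:00 = 3:20 PM on Oct 4.
+3 hours and 30 minutes → arrive 6:50 PM UTC on Oct 4.
Flight 2 in UTC: 9:55 PM + 5:00 = 2:55 AM on Oct 4.
+5 hours 21 minutes → arrive 8:16 AM UTC on Oct 4.
Flight 2 lands earlier by 10 hours 34 minutes.

the second, by 10 hours 34 minutes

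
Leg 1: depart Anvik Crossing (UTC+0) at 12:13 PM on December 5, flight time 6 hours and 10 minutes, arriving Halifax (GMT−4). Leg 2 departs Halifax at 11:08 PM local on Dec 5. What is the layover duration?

8 hours 45 minutes

Anvik Crossing is at UTC+0, so departure is already 12:13 PM UTC on Dec 5.
Add 6 hours and 10 minutes flight time → 6:23 PM UTC.
Halifax is UTC−4:00, so local arrival = 6:23 PM − 4:00 = 2:23 PM on Dec 5.
Layover = 11:08 PM − 2:23 PM = 8 hours 45 minutes.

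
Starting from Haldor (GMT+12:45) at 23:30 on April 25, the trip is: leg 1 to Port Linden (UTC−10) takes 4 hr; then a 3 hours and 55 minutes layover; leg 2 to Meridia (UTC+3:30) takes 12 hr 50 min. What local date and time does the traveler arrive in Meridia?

11:00 on April 26

Convert departure to UTC: 23:30 − 12:45 = 10:45 UTC on Apr 25.
Add 4 hours leg 1 → 14:45 UTC.
Add 3 hours 55 minutes layover in Port Linden → 18:40 UTC.
Add 12 hours and 50 minutes leg 2 → 07:30 UTC (Apr 26).
Meridia is UTC+3:30, so local arrival = 07:30 + 3:30 = 11:00 on Apr 26.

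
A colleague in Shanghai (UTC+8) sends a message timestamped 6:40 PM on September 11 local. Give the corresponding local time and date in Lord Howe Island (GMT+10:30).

9:10 PM on Sep 11

In UTC: 6:40 PM − 8:00 = 10:40 AM on Sep 11.
Lord Howe Island is UTC+10:30: 10:40 AM + 10:30 = 9:10 PM on Sep 11.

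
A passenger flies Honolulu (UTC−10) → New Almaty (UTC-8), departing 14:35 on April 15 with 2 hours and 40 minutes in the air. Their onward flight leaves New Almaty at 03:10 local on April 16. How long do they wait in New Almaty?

7 hours 55 minutes

Convert departure to UTC: 14:35 + 10:00 = 00:35 UTC on Apr 16.
Add 2 hours 40 minutes flight time → 03:15 UTC.
New Almaty is UTC−8:00, so local arrival = 03:15 − 8:00 = 19:15 on Apr 15.
Layover = 03:10 − 19:15 (+1 day) = 7 hours 55 minutes.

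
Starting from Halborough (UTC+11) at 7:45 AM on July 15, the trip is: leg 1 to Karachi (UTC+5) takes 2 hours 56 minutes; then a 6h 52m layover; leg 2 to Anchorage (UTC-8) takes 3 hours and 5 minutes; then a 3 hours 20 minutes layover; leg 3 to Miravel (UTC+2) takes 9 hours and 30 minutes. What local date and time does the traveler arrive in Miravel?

12:28 AM on Jul 16

Convert departure to UTC: 7:45 AM − 11:00 = 8:45 PM UTC on Jul 14.
Add 2 hours 56 minutes leg 1 → 11:41 PM UTC.
Add 6 hours 52 minutes layover in Karachi → 6:33 AM UTC (Jul 15).
Add 3 hours and 5 minutes leg 2 → 9:38 AM UTC.
Add 3 hours 20 minutes layover in Anchorage → 12:58 PM UTC.
Add 9 hours and 30 minutes leg 3 → 10:28 PM UTC.
Miravel is UTC+2:00, so local arrival = 10:28 PM + 2:00 = 12:28 AM on Jul 16.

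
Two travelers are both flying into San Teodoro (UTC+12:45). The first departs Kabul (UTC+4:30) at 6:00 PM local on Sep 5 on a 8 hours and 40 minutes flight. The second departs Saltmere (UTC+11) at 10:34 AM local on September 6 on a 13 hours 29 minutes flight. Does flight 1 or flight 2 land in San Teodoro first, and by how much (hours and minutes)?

Flight 1 in UTC: 6:00 PM − 4:30 = 1:30 PM on Sep 5.
+8 hours and 40 minutes → arrive 10:10 PM UTC on Sep 5.
Flight 2 in UTC: 10:34 AM − 11:00 = 11:34 PM on Sep 5.
+13 hours and 29 minutes → arrive 1:03 PM UTC on Sep 6.
Flight 1 lands earlier by 14 hours 53 minutes.

the first, by 14 hours 53 minutes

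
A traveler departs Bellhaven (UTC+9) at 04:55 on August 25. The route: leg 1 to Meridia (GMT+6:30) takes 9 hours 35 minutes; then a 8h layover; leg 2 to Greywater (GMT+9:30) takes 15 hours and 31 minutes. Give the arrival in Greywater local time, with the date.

Convert departure to UTC: 04:55 − 9:00 = 19:55 UTC on Aug 24.
Add 9 hours 35 minutes leg 1 → 05:30 UTC (Aug 25).
Add 8 hours layover in Meridia → 13:30 UTC.
Add 15 hours and 31 minutes leg 2 → 05:01 UTC (Aug 26).
Greywater is UTC+9:30, so local arrival = 05:01 + 9:30 = 14:31 on Aug 26.

14:31 on August 26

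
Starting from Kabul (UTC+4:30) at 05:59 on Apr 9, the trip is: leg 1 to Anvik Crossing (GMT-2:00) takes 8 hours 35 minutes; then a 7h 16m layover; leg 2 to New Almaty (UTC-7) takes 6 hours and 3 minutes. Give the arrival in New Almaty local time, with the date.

16:23 on Apr 9

Convert departure to UTC: 05:59 − 4:30 = 01:29 UTC on Apr 9.
Add 8 hours 35 minutes leg 1 → 10:04 UTC.
Add 7 hours 16 minutes layover in Anvik Crossing → 17:20 UTC.
Add 6 hours 3 minutes leg 2 → 23:23 UTC.
New Almaty is UTC−7:00, so local arrival = 23:23 − 7:00 = 16:23 on Apr 9.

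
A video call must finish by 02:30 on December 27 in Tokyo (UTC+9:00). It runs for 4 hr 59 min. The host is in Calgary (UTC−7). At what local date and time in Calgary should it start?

Target end time in UTC: 02:30 − 9:00 = 17:30 on Dec 26.
Subtract 4 hours 59 minutes → start 12:31 UTC on Dec 26.
Calgary is UTC−7:00: 12:31 − 7:00 = 05:31 on Dec 26.

05:31 on December 26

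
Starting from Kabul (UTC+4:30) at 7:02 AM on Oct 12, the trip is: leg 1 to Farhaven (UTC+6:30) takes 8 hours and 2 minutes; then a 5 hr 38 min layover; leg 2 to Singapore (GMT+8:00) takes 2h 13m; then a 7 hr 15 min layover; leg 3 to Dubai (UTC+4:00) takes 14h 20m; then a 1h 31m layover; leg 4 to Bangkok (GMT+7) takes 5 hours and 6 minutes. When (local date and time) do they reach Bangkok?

5:37 AM on October 14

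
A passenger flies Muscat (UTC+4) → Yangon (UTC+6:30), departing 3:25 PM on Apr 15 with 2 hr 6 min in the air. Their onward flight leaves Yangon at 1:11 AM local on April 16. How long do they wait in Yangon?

Convert departure to UTC: 3:25 PM − 4:00 = 11:25 AM UTC on Apr 15.
Add 2 hours and 6 minutes flight time → 1:31 PM UTC.
Yangon is UTC+6:30, so local arrival = 1:31 PM + 6:30 = 8:01 PM on Apr 15.
Layover = 1:11 AM − 8:01 PM (+1 day) = 5 hours 10 minutes.

5 hours 10 minutes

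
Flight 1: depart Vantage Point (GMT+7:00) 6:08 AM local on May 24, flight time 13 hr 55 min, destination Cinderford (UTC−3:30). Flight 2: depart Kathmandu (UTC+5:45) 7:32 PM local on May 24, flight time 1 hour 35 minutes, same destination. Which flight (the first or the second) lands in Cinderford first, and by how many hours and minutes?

Flight 1 in UTC: 6:08 AM − 7:00 = 11:08 PM on May 23.
+13 hours 55 minutes → arrive 1:03 PM UTC on May 24.
Flight 2 in UTC: 7:32 PM − 5:45 = 1:47 PM on May 24.
+1 hour and 35 minutes → arrive 3:22 PM UTC on May 24.
Flight 1 lands earlier by 2 hours 19 minutes.

the first, by 2 hours 19 minutes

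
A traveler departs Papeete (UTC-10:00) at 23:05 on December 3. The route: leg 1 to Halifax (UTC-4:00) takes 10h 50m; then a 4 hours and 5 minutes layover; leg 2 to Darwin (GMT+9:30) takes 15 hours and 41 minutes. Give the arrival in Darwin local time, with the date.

01:11 on December 6

Convert departure to UTC: 23:05 + 10:00 = 09:05 UTC on Dec 4.
Add 10 hours 50 minutes leg 1 → 19:55 UTC.
Add 4 hours and 5 minutes layover in Halifax → 00:00 UTC (Dec 5).
Add 15 hours 41 minutes leg 2 → 15:41 UTC.
Darwin is UTC+9:30, so local arrival = 15:41 + 9:30 = 01:11 on Dec 6.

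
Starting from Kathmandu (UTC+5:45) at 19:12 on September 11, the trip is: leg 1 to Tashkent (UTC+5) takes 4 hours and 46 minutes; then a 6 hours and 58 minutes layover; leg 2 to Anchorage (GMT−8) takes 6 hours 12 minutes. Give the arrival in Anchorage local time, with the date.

23:23 on September 11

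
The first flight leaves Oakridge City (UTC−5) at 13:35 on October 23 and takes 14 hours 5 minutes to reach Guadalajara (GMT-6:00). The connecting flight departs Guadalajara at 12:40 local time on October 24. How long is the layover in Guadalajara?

10 hours

Convert departure to UTC: 13:35 + 5:00 = 18:35 UTC on Oct 23.
Add 14 hours 5 minutes flight time → 08:40 UTC (Oct 24).
Guadalajara is UTC−6:00, so local arrival = 08:40 − 6:00 = 02:40 on Oct 24.
Layover = 12:40 − 02:40 = 10 hours.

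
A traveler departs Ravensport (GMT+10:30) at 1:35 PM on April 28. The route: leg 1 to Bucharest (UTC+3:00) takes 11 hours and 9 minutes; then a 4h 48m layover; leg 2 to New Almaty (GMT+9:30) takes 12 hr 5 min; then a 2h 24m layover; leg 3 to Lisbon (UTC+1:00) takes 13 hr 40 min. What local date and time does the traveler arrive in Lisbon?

Convert departure to UTC: 1:35 PM − 10:30 = 3:05 AM UTC on Apr 28.
Add 11 hours and 9 minutes leg 1 → 2:14 PM UTC.
Add 4 hours 48 minutes layover in Bucharest → 7:02 PM UTC.
Add 12 hours and 5 minutes leg 2 → 7:07 AM UTC (Apr 29).
Add 2 hours and 24 minutes layover in New Almaty → 9:31 AM UTC.
Add 13 hours and 40 minutes leg 3 → 11:11 PM UTC.
Lisbon is UTC+1:00, so local arrival = 11:11 PM + 1:00 = 12:11 AM on Apr 30.

12:11 AM on April 30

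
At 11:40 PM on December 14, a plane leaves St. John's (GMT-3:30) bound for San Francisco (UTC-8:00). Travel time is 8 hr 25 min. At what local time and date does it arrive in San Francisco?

San Francisco is 4:30 behind St. John's.
After 8 hours 25 minutes it is 8:05 AM (Dec 15) in St. John's.
Shift by the zone difference: 8:05 AM − 4:30 = 3:35 AM on Dec 15 in San Francisco.

3:35 AM on Dec 15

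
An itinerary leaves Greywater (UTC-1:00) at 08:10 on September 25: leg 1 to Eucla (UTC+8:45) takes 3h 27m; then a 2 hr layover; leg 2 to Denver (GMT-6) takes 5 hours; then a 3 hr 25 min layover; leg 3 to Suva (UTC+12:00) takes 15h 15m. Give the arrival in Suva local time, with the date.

Convert departure to UTC: 08:10 + 1:00 = 09:10 UTC on Sep 25.
Add 3 hours and 27 minutes leg 1 → 12:37 UTC.
Add 2 hours layover in Eucla → 14:37 UTC.
Add 5 hours leg 2 → 19:37 UTC.
Add 3 hours 25 minutes layover in Denver → 23:02 UTC.
Add 15 hours 15 minutes leg 3 → 14:17 UTC (Sep 26).
Suva is UTC+12:00, so local arrival = 14:17 + 12:00 = 02:17 on Sep 27.

02:17 on September 27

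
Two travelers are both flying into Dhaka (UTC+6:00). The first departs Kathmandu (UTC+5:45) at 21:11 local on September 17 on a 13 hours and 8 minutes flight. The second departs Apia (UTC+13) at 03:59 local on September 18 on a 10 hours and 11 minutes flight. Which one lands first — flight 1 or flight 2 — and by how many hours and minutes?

Flight 1 in UTC: 21:11 − 5:45 = 15:26 on Sep 17.
+13 hours 8 minutes → arrive 04:34 UTC on Sep 18.
Flight 2 in UTC: 03:59 − 13:00 = 14:59 on Sep 17.
+10 hours and 11 minutes → arrive 01:10 UTC on Sep 18.
Flight 2 lands earlier by 3 hours 24 minutes.

the second, by 3 hours 24 minutes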